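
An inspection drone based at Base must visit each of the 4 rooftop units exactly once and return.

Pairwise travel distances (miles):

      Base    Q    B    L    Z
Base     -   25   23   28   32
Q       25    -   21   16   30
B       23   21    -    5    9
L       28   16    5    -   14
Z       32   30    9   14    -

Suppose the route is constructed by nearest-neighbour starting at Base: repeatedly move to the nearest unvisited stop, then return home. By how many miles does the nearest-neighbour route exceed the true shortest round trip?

From Base: B=23, Q=25, L=28, Z=32 → choose B (23).
From B: L=5, Z=9, Q=21 → choose L (5).
From L: Z=14, Q=16 → choose Z (14).
From Z: Q=30 → choose Q (30).
NN route Base → B → L → Z → Q → Base costs 97.
Optimal: Base → Q → L → B → Z → Base costs 87 (by enumerating all 12 distinct tours).
Excess = 97 − 87 = 10.

The nearest-neighbour route is 10 miles longer than optimal.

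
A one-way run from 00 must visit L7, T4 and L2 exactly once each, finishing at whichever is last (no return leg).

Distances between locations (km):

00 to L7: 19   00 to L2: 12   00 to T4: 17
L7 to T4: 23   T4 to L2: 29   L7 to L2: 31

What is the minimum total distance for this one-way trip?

There are 3! = 6 possible orderings.
00 - L7 - T4 - L2: 19+23+29 = 71
00 - L7 - L2 - T4: 19+31+29 = 79
00 - T4 - L7 - L2: 17+23+31 = 71
00 - T4 - L2 - L7: 17+29+31 = 77
00 - L2 - L7 - T4: 12+31+23 = 66
00 - L2 - T4 - L7: 12+29+23 = 64
The minimum is 64.
One shortest path: 00 → L2 → T4 → L7.

64 km — the minimum one-way total.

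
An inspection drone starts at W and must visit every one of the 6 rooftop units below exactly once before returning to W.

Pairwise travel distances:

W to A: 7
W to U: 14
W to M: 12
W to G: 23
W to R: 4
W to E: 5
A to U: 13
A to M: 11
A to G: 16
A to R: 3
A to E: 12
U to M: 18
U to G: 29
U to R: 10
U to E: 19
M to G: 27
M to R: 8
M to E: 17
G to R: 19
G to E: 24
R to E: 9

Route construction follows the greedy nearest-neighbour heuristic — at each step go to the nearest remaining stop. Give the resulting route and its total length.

106 along W → R → A → M → E → U → G → W.

W → [R:4 / E:5 / A:7 / M:12 / U:14 / G:23] → R (4)
R → [A:3 / M:8 / E:9 / U:10 / G:19] → A (3)
A → [M:11 / E:12 / U:13 / G:16] → M (11)
M → [E:17 / U:18 / G:27] → E (17)
E → [U:19 / G:24] → U (19)
U → [G:29] → G (29)
Return G→W: 23.
Total = 4 + 3 + 11 + 17 + 19 + 29 + 23 = 106.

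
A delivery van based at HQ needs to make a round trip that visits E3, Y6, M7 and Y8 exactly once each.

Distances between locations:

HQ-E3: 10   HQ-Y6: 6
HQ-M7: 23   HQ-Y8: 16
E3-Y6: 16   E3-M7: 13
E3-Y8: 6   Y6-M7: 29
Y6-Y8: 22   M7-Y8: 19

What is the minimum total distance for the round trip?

There are 12 distinct closed tours to check (reversals are equivalent).
HQ→E3→Y6→M7→Y8→HQ: 10+16+29+19+16 = 90
HQ→E3→Y6→Y8→M7→HQ: 10+16+22+19+23 = 90
HQ→E3→M7→Y6→Y8→HQ: 10+13+29+22+16 = 90
HQ→E3→M7→Y8→Y6→HQ: 10+13+19+22+6 = 70
HQ→E3→Y8→Y6→M7→HQ: 10+6+22+29+23 = 90
HQ→E3→Y8→M7→Y6→HQ: 10+6+19+29+6 = 70
HQ→Y6→E3→M7→Y8→HQ: 6+16+13+19+16 = 70
HQ→Y6→E3→Y8→M7→HQ: 6+16+6+19+23 = 70
HQ→Y6→M7→E3→Y8→HQ: 6+29+13+6+16 = 70
HQ→Y6→Y8→E3→M7→HQ: 6+22+6+13+23 = 70
HQ→M7→E3→Y6→Y8→HQ: 23+13+16+22+16 = 90
HQ→M7→Y6→E3→Y8→HQ: 23+29+16+6+16 = 90
The minimum is 70.
One optimal route: HQ → E3 → M7 → Y8 → Y6 → HQ (or its reverse).

Minimum total distance: 70.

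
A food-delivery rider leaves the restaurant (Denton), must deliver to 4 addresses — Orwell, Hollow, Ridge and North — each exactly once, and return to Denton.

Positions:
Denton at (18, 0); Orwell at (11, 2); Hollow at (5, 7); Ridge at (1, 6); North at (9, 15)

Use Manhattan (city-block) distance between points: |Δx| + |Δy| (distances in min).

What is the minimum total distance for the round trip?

64 min — the shortest possible round trip.

With 4 stops there are 4!/2 = 12 distinct round trips (a route and its reverse cost the same).
Denton → Orwell → Hollow → Ridge → North → Denton: 9+11+5+17+24 = 66
Denton → Orwell → Hollow → North → Ridge → Denton: 9+11+12+17+23 = 72
Denton → Orwell → Ridge → Hollow → North → Denton: 9+14+5+12+24 = 64
Denton → Orwell → Ridge → North → Hollow → Denton: 9+14+17+12+20 = 72
Denton → Orwell → North → Hollow → Ridge → Denton: 9+15+12+5+23 = 64
Denton → Orwell → North → Ridge → Hollow → Denton: 9+15+17+5+20 = 66
Denton → Hollow → Orwell → Ridge → North → Denton: 20+11+14+17+24 = 86
Denton → Hollow → Orwell → North → Ridge → Denton: 20+11+15+17+23 = 86
Denton → Hollow → Ridge → Orwell → North → Denton: 20+5+14+15+24 = 78
Denton → Hollow → North → Orwell → Ridge → Denton: 20+12+15+14+23 = 84
Denton → Ridge → Orwell → Hollow → North → Denton: 23+14+11+12+24 = 84
Denton → Ridge → Hollow → Orwell → North → Denton: 23+5+11+15+24 = 78
The minimum is 64.
One optimal route: Denton → Orwell → Ridge → Hollow → North → Denton (or its reverse).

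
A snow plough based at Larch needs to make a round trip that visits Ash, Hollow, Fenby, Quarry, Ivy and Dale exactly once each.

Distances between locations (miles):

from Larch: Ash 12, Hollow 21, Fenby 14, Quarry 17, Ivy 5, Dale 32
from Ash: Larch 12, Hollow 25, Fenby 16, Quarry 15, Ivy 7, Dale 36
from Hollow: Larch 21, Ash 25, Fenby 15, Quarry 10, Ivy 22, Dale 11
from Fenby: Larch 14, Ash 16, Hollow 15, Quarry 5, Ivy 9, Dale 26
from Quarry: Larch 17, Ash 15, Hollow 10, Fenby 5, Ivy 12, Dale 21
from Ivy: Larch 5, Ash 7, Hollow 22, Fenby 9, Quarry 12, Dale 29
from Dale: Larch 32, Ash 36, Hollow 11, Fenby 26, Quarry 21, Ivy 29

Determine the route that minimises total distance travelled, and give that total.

86 miles — the shortest possible round trip.

There are 360 distinct closed tours to check (reversals are equivalent).
Larch - Ash - Hollow - Fenby - Quarry - Ivy - Dale - Larch: 12+25+15+5+12+29+32 = 130
Larch - Ash - Hollow - Fenby - Quarry - Dale - Ivy - Larch: 12+25+15+5+21+29+5 = 112
Larch - Ash - Hollow - Fenby - Ivy - Quarry - Dale - Larch: 12+25+15+9+12+21+32 = 126
Larch - Ash - Hollow - Fenby - Ivy - Dale - Quarry - Larch: 12+25+15+9+29+21+17 = 128
Larch - Ash - Hollow - Fenby - Dale - Quarry - Ivy - Larch: 12+25+15+26+21+12+5 = 116
Larch - Ash - Hollow - Fenby - Dale - Ivy - Quarry - Larch: 12+25+15+26+29+12+17 = 136
Larch - Ash - Hollow - Quarry - Fenby - Ivy - Dale - Larch: 12+25+10+5+9+29+32 = 122
Larch - Ash - Hollow - Quarry - Fenby - Dale - Ivy - Larch: 12+25+10+5+26+29+5 = 112
… (352 more)
Larch - Ash - Ivy - Fenby - Quarry - Hollow - Dale - Larch: 12+7+9+5+10+11+32 = 86  ← best
The minimum is 86.
One optimal route: Larch → Ash → Ivy → Fenby → Quarry → Hollow → Dale → Larch (or its reverse).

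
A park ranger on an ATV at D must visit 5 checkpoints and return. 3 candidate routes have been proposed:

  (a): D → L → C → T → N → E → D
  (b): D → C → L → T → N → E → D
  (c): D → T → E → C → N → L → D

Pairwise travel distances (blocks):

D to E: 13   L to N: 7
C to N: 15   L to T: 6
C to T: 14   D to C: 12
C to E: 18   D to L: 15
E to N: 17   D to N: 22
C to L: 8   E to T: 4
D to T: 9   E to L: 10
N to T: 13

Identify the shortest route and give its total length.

(a): 15 + 8 + 14 + 13 + 17 + 13 = 80
(b): 12 + 8 + 6 + 13 + 17 + 13 = 69
(c): 9 + 4 + 18 + 15 + 7 + 15 = 68

68 blocks — (c) is the shortest.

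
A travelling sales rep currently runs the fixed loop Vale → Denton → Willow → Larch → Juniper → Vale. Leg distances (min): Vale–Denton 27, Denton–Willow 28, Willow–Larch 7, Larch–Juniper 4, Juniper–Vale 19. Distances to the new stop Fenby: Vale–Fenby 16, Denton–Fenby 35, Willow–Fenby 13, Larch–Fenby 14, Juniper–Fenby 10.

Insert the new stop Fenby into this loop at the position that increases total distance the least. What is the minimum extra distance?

Adding 7 min by placing Fenby on the Juniper–Vale leg.

Insertion cost between consecutive stops i–j is d(i,Fenby) + d(Fenby,j) − d(i,j):
  between Vale and Denton: 16 + 35 − 27 = 24
  between Denton and Willow: 35 + 13 − 28 = 20
  between Willow and Larch: 13 + 14 − 7 = 20
  between Larch and Juniper: 14 + 10 − 4 = 20
  between Juniper and Vale: 10 + 16 − 19 = 7
Cheapest insertion is between Juniper and Vale, adding 7.
New total = 85 + 7 = 92.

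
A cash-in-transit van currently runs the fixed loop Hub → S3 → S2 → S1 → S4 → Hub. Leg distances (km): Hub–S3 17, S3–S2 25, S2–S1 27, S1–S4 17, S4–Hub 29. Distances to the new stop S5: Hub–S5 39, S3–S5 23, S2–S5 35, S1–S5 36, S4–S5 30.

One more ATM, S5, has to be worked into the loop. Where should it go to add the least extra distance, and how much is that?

Insertion cost between consecutive stops i–j is d(i,S5) + d(S5,j) − d(i,j):
  between Hub and S3: 39 + 23 − 17 = 45
  between S3 and S2: 23 + 35 − 25 = 33
  between S2 and S1: 35 + 36 − 27 = 44
  between S1 and S4: 36 + 30 − 17 = 49
  between S4 and Hub: 30 + 39 − 29 = 40
Cheapest insertion is between S3 and S2, adding 33.
New total = 115 + 33 = 148.

+33 km — insert S5 between S3 and S2.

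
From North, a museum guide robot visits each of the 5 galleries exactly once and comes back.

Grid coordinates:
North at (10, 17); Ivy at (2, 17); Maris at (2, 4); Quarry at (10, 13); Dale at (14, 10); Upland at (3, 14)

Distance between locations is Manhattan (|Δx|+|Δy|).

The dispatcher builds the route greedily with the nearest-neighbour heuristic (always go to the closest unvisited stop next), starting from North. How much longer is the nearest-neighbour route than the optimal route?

Excess over optimum: 12.

North: Quarry=4, Ivy=8, Upland=10, Dale=11, Maris=21 ⇒ Quarry
Quarry: Dale=7, Upland=8, Ivy=12, Maris=17 ⇒ Dale
Dale: Upland=15, Maris=18, Ivy=19 ⇒ Upland
Upland: Ivy=4, Maris=11 ⇒ Ivy
Ivy: Maris=13 ⇒ Maris
NN route North → Quarry → Dale → Upland → Ivy → Maris → North costs 64.
Optimal: North → Ivy → Upland → Maris → Dale → Quarry → North costs 52 (by enumerating all 60 distinct tours).
Excess = 64 − 52 = 12.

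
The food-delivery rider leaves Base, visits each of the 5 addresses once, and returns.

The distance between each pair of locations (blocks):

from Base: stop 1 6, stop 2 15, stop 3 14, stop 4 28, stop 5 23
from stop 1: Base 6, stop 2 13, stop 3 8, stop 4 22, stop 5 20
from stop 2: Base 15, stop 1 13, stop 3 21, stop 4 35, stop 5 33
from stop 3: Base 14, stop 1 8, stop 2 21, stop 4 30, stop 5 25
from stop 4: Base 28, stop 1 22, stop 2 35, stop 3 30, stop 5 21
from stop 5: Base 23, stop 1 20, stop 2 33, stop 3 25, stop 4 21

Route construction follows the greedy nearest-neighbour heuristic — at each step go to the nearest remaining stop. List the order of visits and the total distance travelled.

From Base: distances to unvisited — stop 1=6, stop 3=14, stop 2=15, stop 5=23, stop 4=28. Nearest is stop 1 (6).
From stop 1: distances to unvisited — stop 3=8, stop 2=13, stop 5=20, stop 4=22. Nearest is stop 3 (8).
From stop 3: distances to unvisited — stop 2=21, stop 5=25, stop 4=30. Nearest is stop 2 (21).
From stop 2: distances to unvisited — stop 5=33, stop 4=35. Nearest is stop 5 (33).
From stop 5: distances to unvisited — stop 4=21. Nearest is stop 4 (21).
Return stop 4→Base: 28.
Total = 6 + 8 + 21 + 33 + 21 + 28 = 117.

117 blocks along Base → stop 1 → stop 3 → stop 2 → stop 5 → stop 4 → Base.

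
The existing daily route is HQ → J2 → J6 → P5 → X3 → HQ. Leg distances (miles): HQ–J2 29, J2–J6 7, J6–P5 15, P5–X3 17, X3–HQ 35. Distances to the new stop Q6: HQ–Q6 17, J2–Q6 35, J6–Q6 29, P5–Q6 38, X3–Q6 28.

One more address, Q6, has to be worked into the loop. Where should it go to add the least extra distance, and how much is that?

Insertion cost between consecutive stops i–j is d(i,Q6) + d(Q6,j) − d(i,j):
  between HQ and J2: 17 + 35 − 29 = 23
  between J2 and J6: 35 + 29 − 7 = 57
  between J6 and P5: 29 + 38 − 15 = 52
  between P5 and X3: 38 + 28 − 17 = 49
  between X3 and HQ: 28 + 17 − 35 = 10
Cheapest insertion is between X3 and HQ, adding 10.
New total = 103 + 10 = 113.

Minimum extra distance: 10 miles, inserting Q6 between X3 and HQ.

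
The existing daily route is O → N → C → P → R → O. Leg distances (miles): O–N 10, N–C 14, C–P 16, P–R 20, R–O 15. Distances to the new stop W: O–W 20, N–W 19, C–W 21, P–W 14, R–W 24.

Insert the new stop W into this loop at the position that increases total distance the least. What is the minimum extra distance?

Minimum extra distance: 18 miles, inserting W between P and R.

Insertion cost between consecutive stops i–j is d(i,W) + d(W,j) − d(i,j):
  between O and N: 20 + 19 − 10 = 29
  between N and C: 19 + 21 − 14 = 26
  between C and P: 21 + 14 − 16 = 19
  between P and R: 14 + 24 − 20 = 18
  between R and O: 24 + 20 − 15 = 29
Cheapest insertion is between P and R, adding 18.
New total = 75 + 18 = 93.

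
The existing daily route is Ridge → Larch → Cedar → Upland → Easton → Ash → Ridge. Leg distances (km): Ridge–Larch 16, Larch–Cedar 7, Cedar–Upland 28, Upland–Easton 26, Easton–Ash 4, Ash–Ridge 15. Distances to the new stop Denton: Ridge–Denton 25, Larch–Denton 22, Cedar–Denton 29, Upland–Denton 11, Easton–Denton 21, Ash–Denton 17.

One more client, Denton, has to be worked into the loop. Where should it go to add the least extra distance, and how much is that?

+6 km — insert Denton between Upland and Easton.

Insertion cost between consecutive stops i–j is d(i,Denton) + d(Denton,j) − d(i,j):
  between Ridge and Larch: 25 + 22 − 16 = 31
  between Larch and Cedar: 22 + 29 − 7 = 44
  between Cedar and Upland: 29 + 11 − 28 = 12
  between Upland and Easton: 11 + 21 − 26 = 6
  between Easton and Ash: 21 + 17 − 4 = 34
  between Ash and Ridge: 17 + 25 − 15 = 27
Cheapest insertion is between Upland and Easton, adding 6.
New total = 96 + 6 = 102.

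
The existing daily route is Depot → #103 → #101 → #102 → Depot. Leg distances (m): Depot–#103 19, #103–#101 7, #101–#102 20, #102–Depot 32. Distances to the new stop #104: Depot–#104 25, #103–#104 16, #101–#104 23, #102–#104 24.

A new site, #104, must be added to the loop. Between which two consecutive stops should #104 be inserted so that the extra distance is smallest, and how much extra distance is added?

Minimum extra distance: 17 m, inserting #104 between #102 and Depot.

Insertion cost between consecutive stops i–j is d(i,#104) + d(#104,j) − d(i,j):
  between Depot and #103: 25 + 16 − 19 = 22
  between #103 and #101: 16 + 23 − 7 = 32
  between #101 and #102: 23 + 24 − 20 = 27
  between #102 and Depot: 24 + 25 − 32 = 17
Cheapest insertion is between #102 and Depot, adding 17.
New total = 78 + 17 = 95.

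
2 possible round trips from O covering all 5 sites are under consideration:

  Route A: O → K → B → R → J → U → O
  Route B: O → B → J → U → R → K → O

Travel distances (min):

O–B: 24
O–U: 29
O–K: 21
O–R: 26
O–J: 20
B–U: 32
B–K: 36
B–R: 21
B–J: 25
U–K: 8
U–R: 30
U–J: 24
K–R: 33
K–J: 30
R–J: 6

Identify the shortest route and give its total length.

Route A: 21 + 36 + 21 + 6 + 24 + 29 = 137
Route B: 24 + 25 + 24 + 30 + 33 + 21 = 157

Shortest is Route A, total 137 min.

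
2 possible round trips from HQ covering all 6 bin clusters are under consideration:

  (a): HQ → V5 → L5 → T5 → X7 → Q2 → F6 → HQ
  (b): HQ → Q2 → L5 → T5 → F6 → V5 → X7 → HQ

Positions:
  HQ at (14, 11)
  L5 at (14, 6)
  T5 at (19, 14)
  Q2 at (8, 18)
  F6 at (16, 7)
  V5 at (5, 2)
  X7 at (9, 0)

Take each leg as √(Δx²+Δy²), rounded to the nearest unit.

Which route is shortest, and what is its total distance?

67 — (b) is the shortest.

(a): 13 + 10 + 9 + 17 + 18 + 14 + 4 = 85
(b): 9 + 13 + 9 + 8 + 12 + 4 + 12 = 67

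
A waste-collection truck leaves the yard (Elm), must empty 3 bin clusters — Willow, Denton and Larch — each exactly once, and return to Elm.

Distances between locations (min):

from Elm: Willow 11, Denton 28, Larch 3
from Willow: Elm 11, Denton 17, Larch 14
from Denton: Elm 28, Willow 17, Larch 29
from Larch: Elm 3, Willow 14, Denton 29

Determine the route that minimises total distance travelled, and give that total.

Elm → Willow → Denton → Larch → Elm: 11+17+29+3 = 60
Elm → Willow → Larch → Denton → Elm: 11+14+29+28 = 82
Elm → Denton → Willow → Larch → Elm: 28+17+14+3 = 62
The minimum is 60.
One optimal route: Elm → Willow → Denton → Larch → Elm (or its reverse).

60 min — the shortest possible round trip.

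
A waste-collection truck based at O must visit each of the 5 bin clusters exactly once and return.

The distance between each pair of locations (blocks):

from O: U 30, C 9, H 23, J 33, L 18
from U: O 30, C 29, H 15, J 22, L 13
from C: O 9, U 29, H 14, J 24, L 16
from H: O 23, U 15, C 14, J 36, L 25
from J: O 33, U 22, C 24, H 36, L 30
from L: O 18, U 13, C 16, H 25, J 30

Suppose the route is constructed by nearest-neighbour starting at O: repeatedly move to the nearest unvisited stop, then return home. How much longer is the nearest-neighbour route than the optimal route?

From O: C=9, L=18, H=23, U=30, J=33 → choose C (9).
From C: H=14, L=16, J=24, U=29 → choose H (14).
From H: U=15, L=25, J=36 → choose U (15).
From U: L=13, J=22 → choose L (13).
From L: J=30 → choose J (30).
NN route O → C → H → U → L → J → O costs 114.
Optimal: O → C → H → U → J → L → O costs 108 (by enumerating all 60 distinct tours).
Excess = 114 − 108 = 6.

Excess over optimum: 6 blocks.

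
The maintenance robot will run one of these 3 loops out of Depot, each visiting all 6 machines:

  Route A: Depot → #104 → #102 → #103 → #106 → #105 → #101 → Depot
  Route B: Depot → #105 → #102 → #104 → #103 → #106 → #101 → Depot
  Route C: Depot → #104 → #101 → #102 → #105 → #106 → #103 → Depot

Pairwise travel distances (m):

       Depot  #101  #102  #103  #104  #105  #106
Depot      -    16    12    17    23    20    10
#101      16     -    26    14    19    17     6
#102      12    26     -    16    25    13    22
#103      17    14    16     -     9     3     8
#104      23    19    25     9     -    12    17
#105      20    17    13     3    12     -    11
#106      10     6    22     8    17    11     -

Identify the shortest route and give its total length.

Route A: 23 + 25 + 16 + 8 + 11 + 17 + 16 = 116
Route B: 20 + 13 + 25 + 9 + 8 + 6 + 16 = 97
Route C: 23 + 19 + 26 + 13 + 11 + 8 + 17 = 117

97 m — Route B is the shortest.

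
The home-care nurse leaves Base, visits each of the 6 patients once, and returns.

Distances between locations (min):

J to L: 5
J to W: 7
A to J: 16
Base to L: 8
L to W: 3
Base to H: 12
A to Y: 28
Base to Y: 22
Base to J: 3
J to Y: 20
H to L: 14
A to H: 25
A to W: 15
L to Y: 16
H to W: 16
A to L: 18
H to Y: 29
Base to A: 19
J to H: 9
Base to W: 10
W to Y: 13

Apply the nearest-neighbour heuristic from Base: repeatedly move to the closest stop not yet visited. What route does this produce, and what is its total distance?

Nearest-neighbour total = 89 min; route Base → J → L → W → Y → A → H → Base.

At Base the remaining stops are J 3, L 8, W 10, H 12, A 19, Y 22; go to J.
At J the remaining stops are L 5, W 7, H 9, A 16, Y 20; go to L.
At L the remaining stops are W 3, H 14, Y 16, A 18; go to W.
At W the remaining stops are Y 13, A 15, H 16; go to Y.
At Y the remaining stops are A 28, H 29; go to A.
At A the remaining stops are H 25; go to H.
Return H→Base: 12.
Total = 3 + 5 + 3 + 13 + 28 + 25 + 12 = 89.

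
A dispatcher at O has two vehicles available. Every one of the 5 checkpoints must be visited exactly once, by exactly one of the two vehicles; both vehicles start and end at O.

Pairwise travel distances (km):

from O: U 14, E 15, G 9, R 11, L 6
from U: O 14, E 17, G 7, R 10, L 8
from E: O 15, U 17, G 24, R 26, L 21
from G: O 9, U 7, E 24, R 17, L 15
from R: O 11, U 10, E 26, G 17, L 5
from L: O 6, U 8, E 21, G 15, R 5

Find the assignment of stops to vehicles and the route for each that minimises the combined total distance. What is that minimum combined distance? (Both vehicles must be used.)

There are 2^4 − 1 = 15 ways to divide the 5 stops into two non-empty groups. For each, the best each vehicle can do is its own shortest tour through its group:
  {U} + {E, G, R, L}: 28 + 67 = 95
  {E} + {U, G, R, L}: 30 + 37 = 67
  {U, E} + {G, R, L}: 46 + 37 = 83
  {G} + {U, E, R, L}: 18 + 53 = 71
  {U, G} + {E, R, L}: 30 + 52 = 82
  {E, G} + {U, R, L}: 48 + 35 = 83
  … (15 splits in total)
Best: vehicle 1 O → E → O = 30; vehicle 2 O → G → U → R → L → O = 37; combined 67.

67 km — the smallest possible combined total.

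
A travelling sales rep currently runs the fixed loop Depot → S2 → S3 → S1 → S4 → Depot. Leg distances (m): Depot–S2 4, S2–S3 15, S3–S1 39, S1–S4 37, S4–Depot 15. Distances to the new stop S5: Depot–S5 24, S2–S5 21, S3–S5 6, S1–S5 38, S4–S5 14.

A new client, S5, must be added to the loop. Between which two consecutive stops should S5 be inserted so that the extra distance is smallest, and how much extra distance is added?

Adding 5 m by placing S5 on the S3–S1 leg.

Insertion cost between consecutive stops i–j is d(i,S5) + d(S5,j) − d(i,j):
  between Depot and S2: 24 + 21 − 4 = 41
  between S2 and S3: 21 + 6 − 15 = 12
  between S3 and S1: 6 + 38 − 39 = 5
  between S1 and S4: 38 + 14 − 37 = 15
  between S4 and Depot: 14 + 24 − 15 = 23
Cheapest insertion is between S3 and S1, adding 5.
New total = 110 + 5 = 115.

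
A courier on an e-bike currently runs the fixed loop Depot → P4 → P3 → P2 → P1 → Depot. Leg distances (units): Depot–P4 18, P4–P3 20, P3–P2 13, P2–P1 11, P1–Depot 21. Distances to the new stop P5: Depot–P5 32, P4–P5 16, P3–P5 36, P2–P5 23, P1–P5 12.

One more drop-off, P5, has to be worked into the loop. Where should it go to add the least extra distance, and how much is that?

Insertion cost between consecutive stops i–j is d(i,P5) + d(P5,j) − d(i,j):
  between Depot and P4: 32 + 16 − 18 = 30
  between P4 and P3: 16 + 36 − 20 = 32
  between P3 and P2: 36 + 23 − 13 = 46
  between P2 and P1: 23 + 12 − 11 = 24
  between P1 and Depot: 12 + 32 − 21 = 23
Cheapest insertion is between P1 and Depot, adding 23.
New total = 83 + 23 = 106.

Minimum extra distance: 23, inserting P5 between P1 and Depot.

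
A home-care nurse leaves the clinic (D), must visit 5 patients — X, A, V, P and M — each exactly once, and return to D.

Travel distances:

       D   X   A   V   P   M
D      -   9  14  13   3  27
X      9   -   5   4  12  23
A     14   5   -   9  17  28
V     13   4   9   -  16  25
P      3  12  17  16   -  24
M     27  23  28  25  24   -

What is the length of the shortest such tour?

Minimum total distance: 75.

With 5 stops there are 5!/2 = 60 distinct round trips (a route and its reverse cost the same).
D → X → A → V → P → M → D: 9+5+9+16+24+27 = 90
D → X → A → V → M → P → D: 9+5+9+25+24+3 = 75
D → X → A → P → V → M → D: 9+5+17+16+25+27 = 99
D → X → A → P → M → V → D: 9+5+17+24+25+13 = 93
D → X → A → M → V → P → D: 9+5+28+25+16+3 = 86
D → X → A → M → P → V → D: 9+5+28+24+16+13 = 95
D → X → V → A → P → M → D: 9+4+9+17+24+27 = 90
D → X → V → A → M → P → D: 9+4+9+28+24+3 = 77
D → X → V → P → A → M → D: 9+4+16+17+28+27 = 101
D → X → V → P → M → A → D: 9+4+16+24+28+14 = 95
D → X → V → M → A → P → D: 9+4+25+28+17+3 = 86
D → X → V → M → P → A → D: 9+4+25+24+17+14 = 93
D → X → P → A → V → M → D: 9+12+17+9+25+27 = 99
D → X → P → A → M → V → D: 9+12+17+28+25+13 = 104
… (46 more)
The minimum is 75.
One optimal route: D → X → A → V → M → P → D (or its reverse).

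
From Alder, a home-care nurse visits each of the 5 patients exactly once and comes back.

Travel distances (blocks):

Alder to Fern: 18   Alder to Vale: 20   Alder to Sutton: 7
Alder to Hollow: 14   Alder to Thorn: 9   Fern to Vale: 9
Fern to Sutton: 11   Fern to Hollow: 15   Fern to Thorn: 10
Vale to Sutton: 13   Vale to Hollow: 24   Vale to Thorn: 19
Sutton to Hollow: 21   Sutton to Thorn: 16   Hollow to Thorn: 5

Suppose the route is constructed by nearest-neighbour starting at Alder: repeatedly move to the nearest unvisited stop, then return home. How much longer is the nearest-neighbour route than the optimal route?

Alder: Sutton=7, Thorn=9, Hollow=14, Fern=18, Vale=20 ⇒ Sutton
Sutton: Fern=11, Vale=13, Thorn=16, Hollow=21 ⇒ Fern
Fern: Vale=9, Thorn=10, Hollow=15 ⇒ Vale
Vale: Thorn=19, Hollow=24 ⇒ Thorn
Thorn: Hollow=5 ⇒ Hollow
NN route Alder → Sutton → Fern → Vale → Thorn → Hollow → Alder costs 65.
Optimal: Alder → Sutton → Vale → Fern → Hollow → Thorn → Alder costs 58 (by enumerating all 60 distinct tours).
Excess = 65 − 58 = 7.

7 blocks longer than the optimal tour.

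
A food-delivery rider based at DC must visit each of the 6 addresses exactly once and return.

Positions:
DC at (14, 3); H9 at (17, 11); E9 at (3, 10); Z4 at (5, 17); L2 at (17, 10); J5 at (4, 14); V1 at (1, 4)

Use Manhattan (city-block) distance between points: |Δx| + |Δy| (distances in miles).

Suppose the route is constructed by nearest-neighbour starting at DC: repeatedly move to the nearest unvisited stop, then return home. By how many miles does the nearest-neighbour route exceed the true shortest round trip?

The nearest-neighbour route is 6 miles longer than optimal.

From DC: L2=10, H9=11, V1=14, E9=18, J5=21, Z4=23 → choose L2 (10).
From L2: H9=1, E9=14, J5=17, Z4=19, V1=22 → choose H9 (1).
From H9: E9=15, J5=16, Z4=18, V1=23 → choose E9 (15).
From E9: J5=5, V1=8, Z4=9 → choose J5 (5).
From J5: Z4=4, V1=13 → choose Z4 (4).
From Z4: V1=17 → choose V1 (17).
NN route DC → L2 → H9 → E9 → J5 → Z4 → V1 → DC costs 66.
Optimal: DC → L2 → H9 → Z4 → J5 → E9 → V1 → DC costs 60 (by enumerating all 360 distinct tours).
Excess = 66 − 60 = 6.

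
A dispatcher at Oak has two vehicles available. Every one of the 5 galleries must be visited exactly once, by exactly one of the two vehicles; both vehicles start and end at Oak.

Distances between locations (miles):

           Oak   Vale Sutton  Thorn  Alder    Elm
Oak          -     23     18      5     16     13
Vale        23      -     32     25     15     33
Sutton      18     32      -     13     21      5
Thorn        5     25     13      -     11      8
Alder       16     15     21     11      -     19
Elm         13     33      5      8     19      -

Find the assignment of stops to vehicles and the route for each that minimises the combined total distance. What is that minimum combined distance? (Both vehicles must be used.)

Minimum combined distance: 87 miles.

Try each way of splitting the stops between the two vehicles (each non-empty) and, for each split, find the best tour for each vehicle:
  {Vale} + {Sutton, Thorn, Alder, Elm}: 46 + 55 = 101
  {Sutton} + {Vale, Thorn, Alder, Elm}: 36 + 70 = 106
  {Vale, Sutton} + {Thorn, Alder, Elm}: 73 + 48 = 121
  {Thorn} + {Vale, Sutton, Alder, Elm}: 10 + 77 = 87
  {Vale, Thorn} + {Sutton, Alder, Elm}: 53 + 55 = 108
  {Sutton, Thorn} + {Vale, Alder, Elm}: 36 + 70 = 106
  … (15 splits in total)
Best: vehicle 1 Oak → Thorn → Oak = 10; vehicle 2 Oak → Vale → Alder → Sutton → Elm → Oak = 77; combined 87.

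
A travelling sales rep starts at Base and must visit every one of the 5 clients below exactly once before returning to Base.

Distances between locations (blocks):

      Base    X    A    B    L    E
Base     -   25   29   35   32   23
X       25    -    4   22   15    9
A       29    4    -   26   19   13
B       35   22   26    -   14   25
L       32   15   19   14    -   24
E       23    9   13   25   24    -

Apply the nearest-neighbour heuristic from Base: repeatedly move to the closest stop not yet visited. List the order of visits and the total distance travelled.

At Base the remaining stops are E 23, X 25, A 29, L 32, B 35; go to E.
At E the remaining stops are X 9, A 13, L 24, B 25; go to X.
At X the remaining stops are A 4, L 15, B 22; go to A.
At A the remaining stops are L 19, B 26; go to L.
At L the remaining stops are B 14; go to B.
Return B→Base: 35.
Total = 23 + 9 + 4 + 19 + 14 + 35 = 104.

104 blocks along Base → E → X → A → L → B → Base.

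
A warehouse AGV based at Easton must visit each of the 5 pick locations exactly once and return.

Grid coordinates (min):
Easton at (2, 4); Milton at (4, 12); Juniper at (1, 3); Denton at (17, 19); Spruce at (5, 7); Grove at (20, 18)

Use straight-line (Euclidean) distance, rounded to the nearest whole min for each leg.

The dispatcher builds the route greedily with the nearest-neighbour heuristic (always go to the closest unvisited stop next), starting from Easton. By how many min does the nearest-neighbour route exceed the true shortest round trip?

Excess over optimum: 2 min.

Easton: Juniper=1, Spruce=4, Milton=8, Denton=21, Grove=23 ⇒ Juniper
Juniper: Spruce=6, Milton=9, Denton=23, Grove=24 ⇒ Spruce
Spruce: Milton=5, Denton=17, Grove=19 ⇒ Milton
Milton: Denton=15, Grove=17 ⇒ Denton
Denton: Grove=3 ⇒ Grove
NN route Easton → Juniper → Spruce → Milton → Denton → Grove → Easton costs 53.
Optimal: Easton → Juniper → Milton → Denton → Grove → Spruce → Easton costs 51 (by enumerating all 60 distinct tours).
Excess = 53 − 51 = 2.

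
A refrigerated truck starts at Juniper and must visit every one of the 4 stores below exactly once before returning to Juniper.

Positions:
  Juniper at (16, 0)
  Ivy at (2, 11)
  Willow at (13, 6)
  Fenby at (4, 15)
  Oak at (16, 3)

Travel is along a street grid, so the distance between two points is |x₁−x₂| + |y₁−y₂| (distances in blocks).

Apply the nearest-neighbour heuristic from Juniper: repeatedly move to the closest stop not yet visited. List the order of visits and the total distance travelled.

Nearest-neighbour total = 58 blocks; route Juniper → Oak → Willow → Ivy → Fenby → Juniper.

From Juniper: distances to unvisited — Oak=3, Willow=9, Ivy=25, Fenby=27. Nearest is Oak (3).
From Oak: distances to unvisited — Willow=6, Ivy=22, Fenby=24. Nearest is Willow (6).
From Willow: distances to unvisited — Ivy=16, Fenby=18. Nearest is Ivy (16).
From Ivy: distances to unvisited — Fenby=6. Nearest is Fenby (6).
Return Fenby→Juniper: 27.
Total = 3 + 6 + 16 + 6 + 27 = 58.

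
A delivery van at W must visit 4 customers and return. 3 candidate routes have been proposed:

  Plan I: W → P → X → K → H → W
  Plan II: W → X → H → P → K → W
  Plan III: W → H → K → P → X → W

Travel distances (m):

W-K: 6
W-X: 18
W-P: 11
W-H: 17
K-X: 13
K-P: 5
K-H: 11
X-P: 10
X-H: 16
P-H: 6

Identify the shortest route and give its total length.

51 m — Plan II is the shortest.

Plan I: 11 + 10 + 13 + 11 + 17 = 62
Plan II: 18 + 16 + 6 + 5 + 6 = 51
Plan III: 17 + 11 + 5 + 10 + 18 = 61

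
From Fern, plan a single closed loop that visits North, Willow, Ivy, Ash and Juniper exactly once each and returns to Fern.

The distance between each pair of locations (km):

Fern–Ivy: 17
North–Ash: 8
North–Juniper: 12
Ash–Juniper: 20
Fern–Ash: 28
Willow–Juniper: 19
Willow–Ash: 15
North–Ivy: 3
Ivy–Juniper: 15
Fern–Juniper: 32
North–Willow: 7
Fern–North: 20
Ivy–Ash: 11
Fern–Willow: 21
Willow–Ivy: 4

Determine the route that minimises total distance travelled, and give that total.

Fern → North → Willow → Ivy → Ash → Juniper → Fern: 20+7+4+11+20+32 = 94
Fern → North → Willow → Ivy → Juniper → Ash → Fern: 20+7+4+15+20+28 = 94
Fern → North → Willow → Ash → Ivy → Juniper → Fern: 20+7+15+11+15+32 = 100
Fern → North → Willow → Ash → Juniper → Ivy → Fern: 20+7+15+20+15+17 = 94
Fern → North → Willow → Juniper → Ivy → Ash → Fern: 20+7+19+15+11+28 = 100
Fern → North → Willow → Juniper → Ash → Ivy → Fern: 20+7+19+20+11+17 = 94
Fern → North → Ivy → Willow → Ash → Juniper → Fern: 20+3+4+15+20+32 = 94
Fern → North → Ivy → Willow → Juniper → Ash → Fern: 20+3+4+19+20+28 = 94
Fern → North → Ivy → Ash → Willow → Juniper → Fern: 20+3+11+15+19+32 = 100
Fern → North → Ivy → Ash → Juniper → Willow → Fern: 20+3+11+20+19+21 = 94
Fern → North → Ivy → Juniper → Willow → Ash → Fern: 20+3+15+19+15+28 = 100
Fern → North → Ivy → Juniper → Ash → Willow → Fern: 20+3+15+20+15+21 = 94
Fern → North → Ash → Willow → Ivy → Juniper → Fern: 20+8+15+4+15+32 = 94
Fern → North → Ash → Willow → Juniper → Ivy → Fern: 20+8+15+19+15+17 = 94
… (46 more)
Fern → North → Ash → Juniper → Willow → Ivy → Fern: 20+8+20+19+4+17 = 88  ← best
The minimum is 88.
One optimal route: Fern → North → Ash → Juniper → Willow → Ivy → Fern (or its reverse).

Minimum total distance: 88 km.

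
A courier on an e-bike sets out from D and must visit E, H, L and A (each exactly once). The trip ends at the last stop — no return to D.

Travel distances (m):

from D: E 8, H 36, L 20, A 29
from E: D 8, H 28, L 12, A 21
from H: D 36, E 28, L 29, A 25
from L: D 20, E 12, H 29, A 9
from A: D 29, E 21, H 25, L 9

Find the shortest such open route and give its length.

There are 4! = 24 possible orderings.
D → E → H → L → A: 8+28+29+9 = 74
D → E → H → A → L: 8+28+25+9 = 70
D → E → L → H → A: 8+12+29+25 = 74
D → E → L → A → H: 8+12+9+25 = 54
D → E → A → H → L: 8+21+25+29 = 83
D → E → A → L → H: 8+21+9+29 = 67
D → H → E → L → A: 36+28+12+9 = 85
D → H → E → A → L: 36+28+21+9 = 94
D → H → L → E → A: 36+29+12+21 = 98
D → H → L → A → E: 36+29+9+21 = 95
D → H → A → E → L: 36+25+21+12 = 94
D → H → A → L → E: 36+25+9+12 = 82
D → L → E → H → A: 20+12+28+25 = 85
D → L → E → A → H: 20+12+21+25 = 78
… (10 more)
The minimum is 54.
One shortest path: D → E → L → A → H.

54 m — the minimum one-way total.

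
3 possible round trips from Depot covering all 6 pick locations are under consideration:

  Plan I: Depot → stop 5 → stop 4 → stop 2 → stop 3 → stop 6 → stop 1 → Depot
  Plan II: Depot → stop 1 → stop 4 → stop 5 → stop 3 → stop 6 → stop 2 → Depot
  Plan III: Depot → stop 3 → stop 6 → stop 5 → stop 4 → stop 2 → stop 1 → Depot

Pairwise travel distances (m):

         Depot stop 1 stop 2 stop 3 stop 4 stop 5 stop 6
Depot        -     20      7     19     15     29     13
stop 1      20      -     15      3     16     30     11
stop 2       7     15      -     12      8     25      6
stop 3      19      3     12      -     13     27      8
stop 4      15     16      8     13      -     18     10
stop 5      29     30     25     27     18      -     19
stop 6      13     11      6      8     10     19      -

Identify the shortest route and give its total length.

Plan I: 29 + 18 + 8 + 12 + 8 + 11 + 20 = 106
Plan II: 20 + 16 + 18 + 27 + 8 + 6 + 7 = 102
Plan III: 19 + 8 + 19 + 18 + 8 + 15 + 20 = 107

Shortest is Plan II, total 102 m.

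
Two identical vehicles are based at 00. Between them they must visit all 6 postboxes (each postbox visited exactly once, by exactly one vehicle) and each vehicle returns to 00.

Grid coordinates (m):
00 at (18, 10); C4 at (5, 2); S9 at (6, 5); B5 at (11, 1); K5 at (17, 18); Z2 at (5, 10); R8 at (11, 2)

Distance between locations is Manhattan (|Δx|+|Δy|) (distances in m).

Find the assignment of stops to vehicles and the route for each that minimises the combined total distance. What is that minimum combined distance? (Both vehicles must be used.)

Check every non-empty split of the stops between the two vehicles; for each half take its own optimal tour:
  {C4} + {S9, B5, K5, Z2, R8}: 42 + 60 = 102
  {S9} + {C4, B5, K5, Z2, R8}: 34 + 60 = 94
  {C4, S9} + {B5, K5, Z2, R8}: 42 + 60 = 102
  {B5} + {C4, S9, K5, Z2, R8}: 32 + 60 = 92
  {C4, B5} + {S9, K5, Z2, R8}: 44 + 58 = 102
  {S9, B5} + {C4, K5, Z2, R8}: 42 + 58 = 100
  … (31 splits in total)
  {K5} + {C4, S9, B5, Z2, R8}: 18 + 46 = 64  ← best
Best: vehicle 1 00 → K5 → 00 = 18; vehicle 2 00 → B5 → R8 → C4 → S9 → Z2 → 00 = 46; combined 64.

Minimum combined distance: 64 m.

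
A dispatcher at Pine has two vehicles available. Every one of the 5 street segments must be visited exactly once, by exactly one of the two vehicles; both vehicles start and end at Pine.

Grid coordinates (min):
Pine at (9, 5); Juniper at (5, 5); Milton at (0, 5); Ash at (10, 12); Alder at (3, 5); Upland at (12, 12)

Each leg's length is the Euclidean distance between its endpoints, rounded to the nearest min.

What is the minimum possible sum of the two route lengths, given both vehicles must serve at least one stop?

35 min — the smallest possible combined total.

There are 2^4 − 1 = 15 ways to divide the 5 stops into two non-empty groups. For each, the best each vehicle can do is its own shortest tour through its group:
  {Juniper} + {Milton, Ash, Alder, Upland}: 8 + 31 = 39
  {Milton} + {Juniper, Ash, Alder, Upland}: 18 + 26 = 44
  {Juniper, Milton} + {Ash, Alder, Upland}: 18 + 26 = 44
  {Ash} + {Juniper, Milton, Alder, Upland}: 14 + 31 = 45
  {Juniper, Ash} + {Milton, Alder, Upland}: 20 + 31 = 51
  {Milton, Ash} + {Juniper, Alder, Upland}: 28 + 25 = 53
  … (15 splits in total)
  {Juniper, Milton, Alder} + {Ash, Upland}: 18 + 17 = 35  ← best
Best: vehicle 1 Pine → Juniper → Milton → Alder → Pine = 18; vehicle 2 Pine → Ash → Upland → Pine = 17; combined 35.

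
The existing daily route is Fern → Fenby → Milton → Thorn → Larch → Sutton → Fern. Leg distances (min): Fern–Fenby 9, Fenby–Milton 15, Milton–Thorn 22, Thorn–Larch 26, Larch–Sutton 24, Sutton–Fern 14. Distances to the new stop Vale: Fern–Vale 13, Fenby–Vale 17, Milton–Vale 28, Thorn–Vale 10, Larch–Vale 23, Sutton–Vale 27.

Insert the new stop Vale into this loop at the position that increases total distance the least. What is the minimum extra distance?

+7 min — insert Vale between Thorn and Larch.

Insertion cost between consecutive stops i–j is d(i,Vale) + d(Vale,j) − d(i,j):
  between Fern and Fenby: 13 + 17 − 9 = 21
  between Fenby and Milton: 17 + 28 − 15 = 30
  between Milton and Thorn: 28 + 10 − 22 = 16
  between Thorn and Larch: 10 + 23 − 26 = 7
  between Larch and Sutton: 23 + 27 − 24 = 26
  between Sutton and Fern: 27 + 13 − 14 = 26
Cheapest insertion is between Thorn and Larch, adding 7.
New total = 110 + 7 = 117.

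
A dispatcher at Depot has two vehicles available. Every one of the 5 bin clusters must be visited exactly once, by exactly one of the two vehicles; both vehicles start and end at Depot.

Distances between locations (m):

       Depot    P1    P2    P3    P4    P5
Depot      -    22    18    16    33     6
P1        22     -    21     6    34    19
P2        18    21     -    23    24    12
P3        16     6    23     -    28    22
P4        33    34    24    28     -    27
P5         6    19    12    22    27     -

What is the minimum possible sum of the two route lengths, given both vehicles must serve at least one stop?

Minimum combined distance: 110 m.

There are 2^4 − 1 = 15 ways to divide the 5 stops into two non-empty groups. For each, the best each vehicle can do is its own shortest tour through its group:
  {P1} + {P2, P3, P4, P5}: 44 + 86 = 130
  {P2} + {P1, P3, P4, P5}: 36 + 89 = 125
  {P1, P2} + {P3, P4, P5}: 61 + 77 = 138
  {P3} + {P1, P2, P4, P5}: 32 + 98 = 130
  {P1, P3} + {P2, P4, P5}: 44 + 75 = 119
  {P2, P3} + {P1, P4, P5}: 57 + 89 = 146
  … (15 splits in total)
  {P1, P2, P3, P4} + {P5}: 98 + 12 = 110  ← best
Best: vehicle 1 Depot → P1 → P3 → P4 → P2 → Depot = 98; vehicle 2 Depot → P5 → Depot = 12; combined 110.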